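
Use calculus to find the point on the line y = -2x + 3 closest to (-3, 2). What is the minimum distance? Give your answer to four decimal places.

Minimize D(x)^2 = (x + 3)^2 + (-2x + 1)^2.
d/dx[D^2] = 2(x + 3) + 2·(-2)·(-2x + 1) = 0 ⇒ x = -1/5.
Then y = 17/5 and the distance is √(49/5) ≈ 3.1305.

3.1305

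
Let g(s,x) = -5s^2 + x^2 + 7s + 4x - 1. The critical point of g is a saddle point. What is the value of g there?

∂g/∂s = -10s + 7 = 0 and ∂g/∂x = 2x + 4 = 0, so (s, x) = (7/10, -2).
The Hessian has g_{ss} = -10, g_{xx} = 2, g_{sx} = 0, giving D = -20 < 0, so the point is a saddle point.
g(7/10, -2) = -51/20.

-51/20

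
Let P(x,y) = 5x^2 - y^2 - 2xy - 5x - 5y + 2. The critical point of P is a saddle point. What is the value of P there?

33/4

∂P/∂x = 10x - 2y - 5 = 0 and ∂P/∂y = -2x - 2y - 5 = 0, so (x, y) = (0, -5/2).
The Hessian has P_{xx} = 10, P_{yy} = -2, P_{xy} = -2, giving D = -24 < 0, so the point is a saddle point.
P(0, -5/2) = 33/4.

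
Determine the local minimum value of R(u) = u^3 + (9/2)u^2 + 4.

R'(u) = 3u^2 + 9u. Setting R'(u) = 0 gives u ∈ {-3, 0}.
Second-derivative test with R''(u) = 6u + 9: R''(-3) = -9 < 0 ⇒ local maximum; R''(0) = 9 > 0 ⇒ local minimum.
The local minimum is R(0) = 4.

4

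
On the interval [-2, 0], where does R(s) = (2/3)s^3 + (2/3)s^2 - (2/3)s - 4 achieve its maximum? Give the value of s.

Differentiating, R'(s) = 2s^2 + (4/3)s - 2/3; whose only zero in [-2, 0] is s = -1.
Evaluating at the critical points and endpoints: R(-2) = -16/3; R(-1) = -10/3; R(0) = -4.
The maximum over the interval is -10/3, attained at s = -1.

-1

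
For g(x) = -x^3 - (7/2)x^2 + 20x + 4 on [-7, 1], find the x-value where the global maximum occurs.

Differentiating, g'(x) = -3x^2 - 7x + 20; whose only zero in [-7, 1] is x = -4.
Candidates: g(-7) = 71/2,  g(-4) = -68,  g(1) = 39/2.
The maximum over the interval is 71/2, attained at x = -7.

-7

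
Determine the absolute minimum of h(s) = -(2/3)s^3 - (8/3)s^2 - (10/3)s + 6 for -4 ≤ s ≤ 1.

-2/3

The derivative is -2s^2 - (16/3)s - 10/3, which vanishes at s = -5/3 and s = -1.
Evaluating at the critical points and endpoints: h(-4) = 58/3; h(-5/3) = 586/81; h(-1) = 22/3; h(1) = -2/3.
Hence the absolute minimum is -2/3 at s = 1.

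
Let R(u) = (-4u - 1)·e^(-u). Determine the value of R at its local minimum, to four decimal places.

-1.8895

R'(u) = (-4)·e^(-u) + (-4u - 1)·(-1)·e^(-u) = (4u - 3)·e^(-u). Since e^(-u) > 0, the only critical point is u = 3/4.
R''(3/4) has the same sign as 4 > 0, so this is a local minimum.
R(3/4) = (-4)·e^(-3/4) ≈ -1.8895.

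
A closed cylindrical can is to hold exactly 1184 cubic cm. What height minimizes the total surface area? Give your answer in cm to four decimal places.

With radius r and height h, πr²h = 1184 so h = 1184/(πr²), and S(r) = 2πr² + 2πrh = 2πr² + 2·1184/r.
S'(r) = 4πr − 2·1184/r² = 0 ⇒ r³ = 1184/(2π), so r ≈ 5.7331 and h = 2r ≈ 11.4662.
S''(r) = 4π + 4·1184/r³ > 0, so this is the minimum; S ≈ 619.5585.

11.4662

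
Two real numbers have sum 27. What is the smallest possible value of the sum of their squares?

With a + b = 27, a^2 + b^2 = a^2 + (27 − a)^2.
The derivative 2a − 2(27 − a) = 4a − 54 vanishes at a = 27/2; second derivative 4 > 0, a minimum.
The minimum is 2·(27/2)^2 = 729/2.

729/2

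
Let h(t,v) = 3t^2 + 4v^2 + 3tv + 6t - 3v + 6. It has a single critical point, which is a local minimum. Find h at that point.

∂h/∂t = 6t + 3v + 6 = 0 and ∂h/∂v = 3t + 8v - 3 = 0, so (t, v) = (-19/13, 12/13).
The Hessian has h_{tt} = 6, h_{vv} = 8, h_{tv} = 3, giving D = 39 > 0 with h_{tt} > 0, so the point is a local minimum.
h(-19/13, 12/13) = 3/13.

3/13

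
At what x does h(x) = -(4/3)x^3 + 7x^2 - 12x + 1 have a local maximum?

2

Critical points: h'(x) = -4x^2 + 14x - 12 vanishes at x = 3/2, 2.
h''(x) = -8x + 14. h''(3/2) = 2 > 0 ⇒ local minimum; h''(2) = -2 < 0 ⇒ local maximum.
So the local maximum value is h(2) = -17/3.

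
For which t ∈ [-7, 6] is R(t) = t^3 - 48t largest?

The derivative is 3t^2 - 48, which vanishes at t = -4 and t = 4.
Evaluating at the critical points and endpoints: R(-7) = -7,  R(-4) = 128,  R(4) = -128,  R(6) = -72.
So the maximum is R(-4) = 128.

-4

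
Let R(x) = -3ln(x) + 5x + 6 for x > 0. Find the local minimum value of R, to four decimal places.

R'(x) = -3/x + 5 = 0 gives x = 3/5.
R''(x) = 3/x², which is positive for x > 0, so this is a local minimum.
R(3/5) = -3·ln(3/5) + 3 + 6 ≈ 10.5325.

10.5325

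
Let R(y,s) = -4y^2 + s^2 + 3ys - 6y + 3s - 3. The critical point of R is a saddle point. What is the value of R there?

∂R/∂y = -8y + 3s - 6 = 0 and ∂R/∂s = 3y + 2s + 3 = 0, so (y, s) = (-21/25, -6/25).
The Hessian has R_{yy} = -8, R_{ss} = 2, R_{ys} = 3, giving D = -25 < 0, so the point is a saddle point.
R(-21/25, -6/25) = -21/25.

-21/25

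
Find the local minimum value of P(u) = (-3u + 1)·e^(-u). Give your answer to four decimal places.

-0.7908

Differentiating with the product rule gives P'(u) = (3u - 4)·e^(-u). Since e^(-u) > 0, the only critical point is u = 4/3.
P''(4/3) has the same sign as 3 > 0, so this is a local minimum.
P(4/3) = (-3)·e^(-4/3) ≈ -0.7908.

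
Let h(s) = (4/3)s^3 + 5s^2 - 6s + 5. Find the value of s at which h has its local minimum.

Critical points: h'(s) = 4s^2 + 10s - 6 vanishes at s = -3, 1/2.
Since h''(s) = 8s + 10, we get h''(-3) = -14 < 0 ⇒ local maximum; h''(1/2) = 14 > 0 ⇒ local minimum.
Thus h has its local minimum at s = 1/2, with value 41/12.

1/2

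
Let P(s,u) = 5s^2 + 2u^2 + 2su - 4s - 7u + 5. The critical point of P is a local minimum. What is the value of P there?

∂P/∂s = 10s + 2u - 4 = 0 and ∂P/∂u = 2s + 4u - 7 = 0, so (s, u) = (1/18, 31/18).
The Hessian has P_{ss} = 10, P_{uu} = 4, P_{su} = 2, giving D = 36 > 0 with P_{ss} > 0, so the point is a local minimum.
P(1/18, 31/18) = -41/36.

-41/36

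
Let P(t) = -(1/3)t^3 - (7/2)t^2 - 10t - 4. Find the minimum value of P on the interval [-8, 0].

-4

Differentiating, P'(t) = -t^2 - 7t - 10; which vanishes at t = -5 and t = -2.
Candidates: P(-8) = 68/3; P(-5) = 1/6; P(-2) = 14/3; P(0) = -4.
Hence the absolute minimum is -4 at t = 0.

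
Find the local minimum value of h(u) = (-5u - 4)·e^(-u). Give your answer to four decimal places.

By the product rule, h'(u) = (5u - 1)·e^(-u). Since e^(-u) > 0, the only critical point is u = 1/5.
h''(1/5) has the same sign as 5 > 0, so this is a local minimum.
h(1/5) = (-5)·e^(-1/5) ≈ -4.0937.

-4.0937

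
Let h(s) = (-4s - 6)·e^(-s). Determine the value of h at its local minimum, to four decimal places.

Differentiating with the product rule gives h'(s) = (4s + 2)·e^(-s). Since e^(-s) > 0, the only critical point is s = -1/2.
h''(-1/2) has the same sign as 4 > 0, so this is a local minimum.
h(-1/2) = (-4)·e^(1/2) ≈ -6.5949.

-6.5949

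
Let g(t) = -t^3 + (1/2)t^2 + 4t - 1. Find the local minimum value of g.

Critical points: g'(t) = -3t^2 + t + 4 vanishes at t = -1, 4/3.
g''(t) = -6t + 1. g''(-1) = 7 > 0 ⇒ local minimum; g''(4/3) = -7 < 0 ⇒ local maximum.
The local minimum is g(-1) = -7/2.

-7/2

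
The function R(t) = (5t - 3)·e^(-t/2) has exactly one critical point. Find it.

13/5

R'(t) = 5·e^(-t/2) + (5t - 3)·(-1/2)·e^(-t/2) = (-(5/2)t + 13/2)·e^(-t/2). Since e^(-t/2) > 0, the only critical point is t = 13/5.
R''(13/5) has the same sign as -5/2 < 0, so this is a local maximum.
R(13/5) = (10)·e^(-13/10) ≈ 2.7253.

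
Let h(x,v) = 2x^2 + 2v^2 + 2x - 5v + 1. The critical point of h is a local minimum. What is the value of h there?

-21/8

∂h/∂x = 4x + 2 = 0 and ∂h/∂v = 4v - 5 = 0, so (x, v) = (-1/2, 5/4).
The Hessian has h_{xx} = 4, h_{vv} = 4, h_{xv} = 0, giving D = 16 > 0 with h_{xx} > 0, so the point is a local minimum.
h(-1/2, 5/4) = -21/8.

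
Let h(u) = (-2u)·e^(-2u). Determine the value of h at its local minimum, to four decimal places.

Differentiating with the product rule gives h'(u) = (4u - 2)·e^(-2u). Since e^(-2u) > 0, the only critical point is u = 1/2.
h''(1/2) has the same sign as 4 > 0, so this is a local minimum.
h(1/2) = (-1)·e^(-1) ≈ -0.3679.

-0.3679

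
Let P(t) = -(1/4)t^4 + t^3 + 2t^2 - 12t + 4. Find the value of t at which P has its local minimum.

P'(t) = -t^3 + 3t^2 + 4t - 12 = 0 at t = -2, 2, 3.
P''(t) = -3t^2 + 6t + 4. P''(-2) = -20 < 0 ⇒ local maximum; P''(2) = 4 > 0 ⇒ local minimum; P''(3) = -5 < 0 ⇒ local maximum.
So the local minimum value is P(2) = -8.

2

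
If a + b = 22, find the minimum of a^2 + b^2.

With a + b = 22, a^2 + b^2 = a^2 + (22 − a)^2.
The derivative 2a − 2(22 − a) = 4a − 44 vanishes at a = 11; second derivative 4 > 0, a minimum.
The minimum is 2·(11)^2 = 242.

242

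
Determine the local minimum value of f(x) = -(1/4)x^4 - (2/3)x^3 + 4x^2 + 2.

f'(x) = -x^3 - 2x^2 + 8x. Setting f'(x) = 0 gives x ∈ {-4, 0, 2}.
Second-derivative test with f''(x) = -3x^2 - 4x + 8: f''(-4) = -24 < 0 ⇒ local maximum; f''(0) = 8 > 0 ⇒ local minimum; f''(2) = -12 < 0 ⇒ local maximum.
So the local minimum value is f(0) = 2.

2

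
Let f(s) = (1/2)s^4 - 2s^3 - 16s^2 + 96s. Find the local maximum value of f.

Critical points: f'(s) = 2s^3 - 6s^2 - 32s + 96 vanishes at s = -4, 3, 4.
Since f''(s) = 6s^2 - 12s - 32, we get f''(-4) = 112 > 0 ⇒ local minimum; f''(3) = -14 < 0 ⇒ local maximum; f''(4) = 16 > 0 ⇒ local minimum.
Thus f has its local maximum at s = 3, with value 261/2.

261/2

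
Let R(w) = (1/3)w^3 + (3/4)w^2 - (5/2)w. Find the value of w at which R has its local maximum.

R'(w) = w^2 + (3/2)w - 5/2 = 0 at w = -5/2, 1.
Since R''(w) = 2w + 3/2, we get R''(-5/2) = -7/2 < 0 ⇒ local maximum; R''(1) = 7/2 > 0 ⇒ local minimum.
The local maximum is R(-5/2) = 275/48.

-5/2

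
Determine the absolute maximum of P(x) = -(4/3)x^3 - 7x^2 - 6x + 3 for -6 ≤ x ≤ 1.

Differentiating, P'(x) = -4x^2 - 14x - 6; which vanishes at x = -3 and x = -1/2.
Compare values at every candidate in [-6, 1]: P(-6) = 75, P(-3) = -6, P(-1/2) = 53/12, P(1) = -34/3.
So the maximum is P(-6) = 75.

75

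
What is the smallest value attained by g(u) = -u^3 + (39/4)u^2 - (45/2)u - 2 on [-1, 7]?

-99/4

g'(u) = -3u^2 + (39/2)u - 45/2, which vanishes at u = 3/2 and u = 5.
Compare values at every candidate in [-1, 7]: g(-1) = 125/4,  g(3/2) = -275/16,  g(5) = 17/4,  g(7) = -99/4.
So the minimum is g(7) = -99/4.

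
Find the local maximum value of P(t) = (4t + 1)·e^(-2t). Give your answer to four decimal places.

1.2131

By the product rule, P'(t) = (-8t + 2)·e^(-2t). Since e^(-2t) > 0, the only critical point is t = 1/4.
P''(1/4) has the same sign as -8 < 0, so this is a local maximum.
P(1/4) = (2)·e^(-1/2) ≈ 1.2131.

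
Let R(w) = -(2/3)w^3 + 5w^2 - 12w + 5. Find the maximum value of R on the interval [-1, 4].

Differentiating, R'(w) = -2w^2 + 10w - 12; which vanishes at w = 2 and w = 3.
Compare values at every candidate in [-1, 4]: R(-1) = 68/3; R(2) = -13/3; R(3) = -4; R(4) = -17/3.
So the maximum is R(-1) = 68/3.

68/3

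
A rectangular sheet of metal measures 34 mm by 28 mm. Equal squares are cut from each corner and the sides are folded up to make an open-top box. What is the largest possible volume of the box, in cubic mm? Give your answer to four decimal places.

With cut size x, the volume is V(x) = x(34 − 2x)(28 − 2x) for 0 < x < 14.
V'(x) = 12x^2 − 248x + 952. Setting V'(x) = 0 gives x ≈ 5.0946 (the root in (0, 14)).
V''(x) = 24x − 248 is negative there, so this is the maximum; V ≈ 2160.5658.

2160.5658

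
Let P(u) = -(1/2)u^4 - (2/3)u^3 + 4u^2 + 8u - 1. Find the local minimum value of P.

P'(u) = -2u^3 - 2u^2 + 8u + 8 = 0 at u = -2, -1, 2.
Since P''(u) = -6u^2 - 4u + 8, we get P''(-2) = -8 < 0 ⇒ local maximum; P''(-1) = 6 > 0 ⇒ local minimum; P''(2) = -24 < 0 ⇒ local maximum.
The local minimum is P(-1) = -29/6.

-29/6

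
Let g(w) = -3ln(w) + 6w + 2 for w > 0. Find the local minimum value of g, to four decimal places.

g'(w) = -3/w + 6 = 0 gives w = 1/2.
g''(w) = 3/w², which is positive for w > 0, so this is a local minimum.
g(1/2) = -3·ln(1/2) + 3 + 2 ≈ 7.0794.

7.0794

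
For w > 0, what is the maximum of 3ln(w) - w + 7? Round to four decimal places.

R'(w) = 3/w − 1 = 0 gives w = 3.
R''(w) = -3/w², which is negative for w > 0, so this is a local maximum.
R(3) = 3·ln(3) - 3 + 7 ≈ 7.2958.

7.2958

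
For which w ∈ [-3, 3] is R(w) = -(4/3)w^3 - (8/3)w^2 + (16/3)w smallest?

R'(w) = -4w^2 - (16/3)w + 16/3, which vanishes at w = -2 and w = 2/3.
Evaluating at the critical points and endpoints: R(-3) = -4; R(-2) = -32/3; R(2/3) = 160/81; R(3) = -44.
So the minimum is R(3) = -44.

3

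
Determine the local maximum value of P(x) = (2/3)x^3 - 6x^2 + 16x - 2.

P'(x) = 2x^2 - 12x + 16. Setting P'(x) = 0 gives x ∈ {2, 4}.
P''(x) = 4x - 12. P''(2) = -4 < 0 ⇒ local maximum; P''(4) = 4 > 0 ⇒ local minimum.
The local maximum is P(2) = 34/3.

34/3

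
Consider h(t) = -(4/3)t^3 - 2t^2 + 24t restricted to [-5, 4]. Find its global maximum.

88/3

The derivative is -4t^2 - 4t + 24, which vanishes at t = -3 and t = 2.
Candidates: h(-5) = -10/3,  h(-3) = -54,  h(2) = 88/3,  h(4) = -64/3.
So the maximum is h(2) = 88/3.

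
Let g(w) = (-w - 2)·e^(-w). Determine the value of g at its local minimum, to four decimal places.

-2.7183

By the product rule, g'(w) = (w + 1)·e^(-w). Since e^(-w) > 0, the only critical point is w = -1.
g''(-1) has the same sign as 1 > 0, so this is a local minimum.
g(-1) = (-1)·e^(1) ≈ -2.7183.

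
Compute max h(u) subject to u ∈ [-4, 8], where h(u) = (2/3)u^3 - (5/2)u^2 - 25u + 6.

1019/24

h'(u) = 2u^2 - 5u - 25, which vanishes at u = -5/2 and u = 5.
Compare values at every candidate in [-4, 8]: h(-4) = 70/3, h(-5/2) = 1019/24, h(5) = -589/6, h(8) = -38/3.
The maximum over the interval is 1019/24, attained at u = -5/2.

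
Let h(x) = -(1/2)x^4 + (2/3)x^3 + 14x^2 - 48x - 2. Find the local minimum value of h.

h'(x) = -2x^3 + 2x^2 + 28x - 48 = 0 at x = -4, 2, 3.
Second-derivative test with h''(x) = -6x^2 + 4x + 28: h''(-4) = -84 < 0 ⇒ local maximum; h''(2) = 12 > 0 ⇒ local minimum; h''(3) = -14 < 0 ⇒ local maximum.
So the local minimum value is h(2) = -134/3.

-134/3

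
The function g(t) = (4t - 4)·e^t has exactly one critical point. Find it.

0

Differentiating with the product rule gives g'(t) = (4t)·e^t. Since e^t > 0, the only critical point is t = 0.
g''(0) has the same sign as 4 > 0, so this is a local minimum.
g(0) = (-4)·e^(0) ≈ -4.0000.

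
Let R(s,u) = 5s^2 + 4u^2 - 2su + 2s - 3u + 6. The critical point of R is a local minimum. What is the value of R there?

∂R/∂s = 10s - 2u + 2 = 0 and ∂R/∂u = -2s + 8u - 3 = 0, so (s, u) = (-5/38, 13/38).
The Hessian has R_{ss} = 10, R_{uu} = 8, R_{su} = -2, giving D = 76 > 0 with R_{ss} > 0, so the point is a local minimum.
R(-5/38, 13/38) = 407/76.

407/76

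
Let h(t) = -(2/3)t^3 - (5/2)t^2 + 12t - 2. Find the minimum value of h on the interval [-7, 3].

The derivative is -2t^2 - 5t + 12, which vanishes at t = -4 and t = 3/2.
Evaluating at the critical points and endpoints: h(-7) = 121/6,  h(-4) = -142/3,  h(3/2) = 65/8,  h(3) = -13/2.
The minimum over the interval is -142/3, attained at t = -4.

-142/3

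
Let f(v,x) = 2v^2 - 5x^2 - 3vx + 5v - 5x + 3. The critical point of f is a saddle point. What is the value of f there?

∂f/∂v = 4v - 3x + 5 = 0 and ∂f/∂x = -3v - 10x - 5 = 0, so (v, x) = (-65/49, -5/49).
The Hessian has f_{vv} = 4, f_{xx} = -10, f_{vx} = -3, giving D = -49 < 0, so the point is a saddle point.
f(-65/49, -5/49) = -3/49.

-3/49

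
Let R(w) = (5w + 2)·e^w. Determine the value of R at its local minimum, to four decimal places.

R'(w) = 5·e^w + (5w + 2)·1·e^w = (5w + 7)·e^w. Since e^w > 0, the only critical point is w = -7/5.
R''(-7/5) has the same sign as 5 > 0, so this is a local minimum.
R(-7/5) = (-5)·e^(-7/5) ≈ -1.2330.

-1.2330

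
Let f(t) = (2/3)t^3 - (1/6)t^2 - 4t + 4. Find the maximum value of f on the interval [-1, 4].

28

The derivative is 2t^2 - (1/3)t - 4, whose only zero in [-1, 4] is t = 3/2.
Evaluating at the critical points and endpoints: f(-1) = 43/6,  f(3/2) = -1/8,  f(4) = 28.
The maximum over the interval is 28, attained at t = 4.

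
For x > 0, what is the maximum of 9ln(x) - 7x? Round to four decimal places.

-6.7382

g'(x) = 9/x − 7 = 0 gives x = 9/7.
g''(x) = -9/x², which is negative for x > 0, so this is a local maximum.
g(9/7) = 9·ln(9/7) - 9 ≈ -6.7382.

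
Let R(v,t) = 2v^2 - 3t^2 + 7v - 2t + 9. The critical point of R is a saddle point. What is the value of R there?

∂R/∂v = 4v + 7 = 0 and ∂R/∂t = -6t - 2 = 0, so (v, t) = (-7/4, -1/3).
The Hessian has R_{vv} = 4, R_{tt} = -6, R_{vt} = 0, giving D = -24 < 0, so the point is a saddle point.
R(-7/4, -1/3) = 77/24.

77/24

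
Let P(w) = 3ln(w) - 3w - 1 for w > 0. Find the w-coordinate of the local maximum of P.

1

P'(w) = 3/w − 3 = 0 gives w = 1.
P''(w) = -3/w², which is negative for w > 0, so this is a local maximum.
P(1) = 3·ln(1) - 3 - 1 ≈ -4.0000.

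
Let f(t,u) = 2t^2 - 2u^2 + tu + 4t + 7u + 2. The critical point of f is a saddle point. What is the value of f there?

∂f/∂t = 4t + u + 4 = 0 and ∂f/∂u = t - 4u + 7 = 0, so (t, u) = (-23/17, 24/17).
The Hessian has f_{tt} = 4, f_{uu} = -4, f_{tu} = 1, giving D = -17 < 0, so the point is a saddle point.
f(-23/17, 24/17) = 72/17.

72/17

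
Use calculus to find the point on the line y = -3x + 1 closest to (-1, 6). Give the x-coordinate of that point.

Minimize D(x)^2 = (x + 1)^2 + (-3x - 5)^2.
d/dx[D^2] = 2(x + 1) + 2·(-3)·(-3x - 5) = 0 ⇒ x = -8/5.
Then y = 29/5 and the distance is √(2/5) ≈ 0.6325.

-8/5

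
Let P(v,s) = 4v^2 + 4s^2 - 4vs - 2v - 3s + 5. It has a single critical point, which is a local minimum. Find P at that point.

41/12

∂P/∂v = 8v - 4s - 2 = 0 and ∂P/∂s = -4v + 8s - 3 = 0, so (v, s) = (7/12, 2/3).
The Hessian has P_{vv} = 8, P_{ss} = 8, P_{vs} = -4, giving D = 48 > 0 with P_{vv} > 0, so the point is a local minimum.
P(7/12, 2/3) = 41/12.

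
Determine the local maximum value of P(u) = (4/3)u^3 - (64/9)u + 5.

P'(u) = 4u^2 - 64/9 = 0 at u = -4/3, 4/3.
P''(u) = 8u. P''(-4/3) = -32/3 < 0 ⇒ local maximum; P''(4/3) = 32/3 > 0 ⇒ local minimum.
The local maximum is P(-4/3) = 917/81.

917/81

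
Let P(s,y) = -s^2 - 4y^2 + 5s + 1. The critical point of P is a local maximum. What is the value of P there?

29/4

∂P/∂s = -2s + 5 = 0 and ∂P/∂y = -8y = 0, so (s, y) = (5/2, 0).
The Hessian has P_{ss} = -2, P_{yy} = -8, P_{sy} = 0, giving D = 16 > 0 with P_{ss} < 0, so the point is a local maximum.
P(5/2, 0) = 29/4.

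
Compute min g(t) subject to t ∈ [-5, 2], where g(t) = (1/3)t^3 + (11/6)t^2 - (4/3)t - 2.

-361/162

The derivative is t^2 + (11/3)t - 4/3, which vanishes at t = -4 and t = 1/3.
Evaluating at the critical points and endpoints: g(-5) = 53/6, g(-4) = 34/3, g(1/3) = -361/162, g(2) = 16/3.
Hence the absolute minimum is -361/162 at t = 1/3.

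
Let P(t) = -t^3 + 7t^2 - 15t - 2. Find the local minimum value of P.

P'(t) = -3t^2 + 14t - 15. Setting P'(t) = 0 gives t ∈ {5/3, 3}.
P''(t) = -6t + 14. P''(5/3) = 4 > 0 ⇒ local minimum; P''(3) = -4 < 0 ⇒ local maximum.
So the local minimum value is P(5/3) = -329/27.

-329/27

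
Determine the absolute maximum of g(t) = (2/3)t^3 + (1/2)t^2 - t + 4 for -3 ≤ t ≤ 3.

g'(t) = 2t^2 + t - 1, which vanishes at t = -1 and t = 1/2.
Evaluating at the critical points and endpoints: g(-3) = -13/2, g(-1) = 29/6, g(1/2) = 89/24, g(3) = 47/2.
The maximum over the interval is 47/2, attained at t = 3.

47/2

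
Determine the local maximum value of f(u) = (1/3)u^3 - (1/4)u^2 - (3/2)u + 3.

Critical points: f'(u) = u^2 - (1/2)u - 3/2 vanishes at u = -1, 3/2.
Second-derivative test with f''(u) = 2u - 1/2: f''(-1) = -5/2 < 0 ⇒ local maximum; f''(3/2) = 5/2 > 0 ⇒ local minimum.
Thus f has its local maximum at u = -1, with value 47/12.

47/12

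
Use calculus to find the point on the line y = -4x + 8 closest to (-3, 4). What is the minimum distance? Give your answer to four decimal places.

3.8806

Minimize D(x)^2 = (x + 3)^2 + (-4x + 4)^2.
d/dx[D^2] = 2(x + 3) + 2·(-4)·(-4x + 4) = 0 ⇒ x = 13/17.
Then y = 84/17 and the distance is √(256/17) ≈ 3.8806.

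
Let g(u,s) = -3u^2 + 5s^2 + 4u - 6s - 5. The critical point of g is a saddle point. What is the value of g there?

-82/15

∂g/∂u = -6u + 4 = 0 and ∂g/∂s = 10s - 6 = 0, so (u, s) = (2/3, 3/5).
The Hessian has g_{uu} = -6, g_{ss} = 10, g_{us} = 0, giving D = -60 < 0, so the point is a saddle point.
g(2/3, 3/5) = -82/15.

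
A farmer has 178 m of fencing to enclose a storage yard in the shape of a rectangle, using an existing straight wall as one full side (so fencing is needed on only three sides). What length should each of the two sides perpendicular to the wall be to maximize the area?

Let the sides perpendicular to the wall have length x and the parallel side y, so 2x + y = 178 and the area is A = xy = x(178 − 2x).
A'(x) = 178 − 4x = 0 gives x = 89/2, and A''(x) = −4 < 0 confirms a maximum.
Then y = 178 − 2·89/2 = 89 and A = 7921/2.

89/2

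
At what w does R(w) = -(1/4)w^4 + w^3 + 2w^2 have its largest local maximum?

Critical points: R'(w) = -w^3 + 3w^2 + 4w vanishes at w = -1, 0, 4.
R''(w) = -3w^2 + 6w + 4. R''(-1) = -5 < 0 ⇒ local maximum; R''(0) = 4 > 0 ⇒ local minimum; R''(4) = -20 < 0 ⇒ local maximum.
The largest local maximum is R(4) = 32.

4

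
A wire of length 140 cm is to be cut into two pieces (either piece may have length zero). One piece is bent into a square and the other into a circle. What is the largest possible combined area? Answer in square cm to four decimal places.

1559.7184

Let x be the length used for the square. Square side x/4; circle radius (140−x)/(2π).
A(x) = (x/4)² + π·((140−x)/(2π))² = x²/16 + (140−x)²/(4π) for 0 ≤ x ≤ 140. A'(x) = x/8 − (140−x)/(2π) = 0 gives x = 4·140/(π+4) ≈ 78.4139.
A'' > 0, so the interior critical point is a minimum; the maximum is at an endpoint. A(0) = 1559.7184 and A(140) = 1225.0000, so the largest area is 1559.7184.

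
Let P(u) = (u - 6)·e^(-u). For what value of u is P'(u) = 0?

7

P'(u) = 1·e^(-u) + (u - 6)·(-1)·e^(-u) = (-u + 7)·e^(-u). Since e^(-u) > 0, the only critical point is u = 7.
P''(7) has the same sign as -1 < 0, so this is a local maximum.
P(7) = (1)·e^(-7) ≈ 0.0009.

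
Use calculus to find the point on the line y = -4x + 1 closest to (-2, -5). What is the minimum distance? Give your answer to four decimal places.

Minimize D(x)^2 = (x + 2)^2 + (-4x + 6)^2.
d/dx[D^2] = 2(x + 2) + 2·(-4)·(-4x + 6) = 0 ⇒ x = 22/17.
Then y = -71/17 and the distance is √(196/17) ≈ 3.3955.

3.3955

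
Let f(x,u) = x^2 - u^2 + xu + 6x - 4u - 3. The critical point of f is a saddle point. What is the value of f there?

∂f/∂x = 2x + u + 6 = 0 and ∂f/∂u = x - 2u - 4 = 0, so (x, u) = (-8/5, -14/5).
The Hessian has f_{xx} = 2, f_{uu} = -2, f_{xu} = 1, giving D = -5 < 0, so the point is a saddle point.
f(-8/5, -14/5) = -11/5.

-11/5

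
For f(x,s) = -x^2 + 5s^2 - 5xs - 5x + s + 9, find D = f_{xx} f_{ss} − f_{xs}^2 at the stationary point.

-45

∂f/∂x = -2x - 5s - 5 = 0 and ∂f/∂s = -5x + 10s + 1 = 0, so (x, s) = (-1, -3/5).
The Hessian has f_{xx} = -2, f_{ss} = 10, f_{xs} = -5, giving D = -45 < 0, so the point is a saddle point.
D = (-2)·(10) − (-5)^2 = -45.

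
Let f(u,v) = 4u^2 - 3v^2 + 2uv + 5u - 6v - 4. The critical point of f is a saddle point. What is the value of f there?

∂f/∂u = 8u + 2v + 5 = 0 and ∂f/∂v = 2u - 6v - 6 = 0, so (u, v) = (-9/26, -29/26).
The Hessian has f_{uu} = 8, f_{vv} = -6, f_{uv} = 2, giving D = -52 < 0, so the point is a saddle point.
f(-9/26, -29/26) = -79/52.

-79/52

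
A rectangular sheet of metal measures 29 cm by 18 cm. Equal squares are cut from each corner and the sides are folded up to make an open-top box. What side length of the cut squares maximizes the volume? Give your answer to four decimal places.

3.6071

With cut size x, the volume is V(x) = x(29 − 2x)(18 − 2x) for 0 < x < 9.
V'(x) = 12x^2 − 188x + 522. Setting V'(x) = 0 gives x ≈ 3.6071 (the root in (0, 9)).
V''(x) = 24x − 188 is negative there, so this is the maximum; V ≈ 847.5866.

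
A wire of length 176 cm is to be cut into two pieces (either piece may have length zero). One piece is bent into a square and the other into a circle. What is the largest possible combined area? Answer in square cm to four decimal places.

2464.9918

Let x be the length used for the square. Square side x/4; circle radius (176−x)/(2π).
A(x) = (x/4)² + π·((176−x)/(2π))² = x²/16 + (176−x)²/(4π) for 0 ≤ x ≤ 176. A'(x) = x/8 − (176−x)/(2π) = 0 gives x = 4·176/(π+4) ≈ 98.5775.
A'' > 0, so the interior critical point is a minimum; the maximum is at an endpoint. A(0) = 2464.9918 and A(176) = 1936.0000, so the largest area is 2464.9918.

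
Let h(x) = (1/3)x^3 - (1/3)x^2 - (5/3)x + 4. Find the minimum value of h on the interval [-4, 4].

-16

The derivative is x^2 - (2/3)x - 5/3, which vanishes at x = -1 and x = 5/3.
Candidates: h(-4) = -16; h(-1) = 5; h(5/3) = 149/81; h(4) = 40/3.
So the minimum is h(-4) = -16.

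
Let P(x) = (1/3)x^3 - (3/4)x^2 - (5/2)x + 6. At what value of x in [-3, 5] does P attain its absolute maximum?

5

Differentiating, P'(x) = x^2 - (3/2)x - 5/2; which vanishes at x = -1 and x = 5/2.
Evaluating at the critical points and endpoints: P(-3) = -9/4; P(-1) = 89/12; P(5/2) = 13/48; P(5) = 197/12.
Hence the absolute maximum is 197/12 at x = 5.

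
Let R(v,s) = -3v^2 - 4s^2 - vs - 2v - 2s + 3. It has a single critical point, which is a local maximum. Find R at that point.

∂R/∂v = -6v - s - 2 = 0 and ∂R/∂s = -v - 8s - 2 = 0, so (v, s) = (-14/47, -10/47).
The Hessian has R_{vv} = -6, R_{ss} = -8, R_{vs} = -1, giving D = 47 > 0 with R_{vv} < 0, so the point is a local maximum.
R(-14/47, -10/47) = 165/47.

165/47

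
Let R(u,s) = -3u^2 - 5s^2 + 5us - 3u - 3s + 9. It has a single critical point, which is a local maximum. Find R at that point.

∂R/∂u = -6u + 5s - 3 = 0 and ∂R/∂s = 5u - 10s - 3 = 0, so (u, s) = (-9/7, -33/35).
The Hessian has R_{uu} = -6, R_{ss} = -10, R_{us} = 5, giving D = 35 > 0 with R_{uu} < 0, so the point is a local maximum.
R(-9/7, -33/35) = 432/35.

432/35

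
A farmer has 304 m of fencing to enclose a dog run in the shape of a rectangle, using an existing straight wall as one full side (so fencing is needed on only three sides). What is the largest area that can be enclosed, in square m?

Let the sides perpendicular to the wall have length x and the parallel side y, so 2x + y = 304 and the area is A = xy = x(304 − 2x).
A'(x) = 304 − 4x = 0 gives x = 76, and A''(x) = −4 < 0 confirms a maximum.
Then y = 304 − 2·76 = 152 and A = 11552.

11552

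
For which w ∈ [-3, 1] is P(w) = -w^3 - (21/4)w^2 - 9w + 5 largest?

-3

P'(w) = -3w^2 - (21/2)w - 9, which vanishes at w = -2 and w = -3/2.
Evaluating at the critical points and endpoints: P(-3) = 47/4; P(-2) = 10; P(-3/2) = 161/16; P(1) = -41/4.
The maximum over the interval is 47/4, attained at w = -3.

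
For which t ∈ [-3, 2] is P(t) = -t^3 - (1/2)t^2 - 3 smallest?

2

Differentiating, P'(t) = -3t^2 - t; which vanishes at t = -1/3 and t = 0.
Compare values at every candidate in [-3, 2]: P(-3) = 39/2, P(-1/3) = -163/54, P(0) = -3, P(2) = -13.
The minimum over the interval is -13, attained at t = 2.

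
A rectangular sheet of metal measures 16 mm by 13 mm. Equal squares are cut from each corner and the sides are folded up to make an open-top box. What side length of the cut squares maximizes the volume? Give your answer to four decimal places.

2.3782

With cut size x, the volume is V(x) = x(16 − 2x)(13 − 2x) for 0 < x < 6.5.
V'(x) = 12x^2 − 116x + 208. Setting V'(x) = 0 gives x ≈ 2.3782 (the root in (0, 6.5)).
V''(x) = 24x − 116 is negative there, so this is the maximum; V ≈ 220.4300.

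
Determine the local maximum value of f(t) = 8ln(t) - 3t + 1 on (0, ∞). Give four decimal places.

f'(t) = 8/t − 3 = 0 gives t = 8/3.
f''(t) = -8/t², which is negative for t > 0, so this is a local maximum.
f(8/3) = 8·ln(8/3) - 8 + 1 ≈ 0.8466.

0.8466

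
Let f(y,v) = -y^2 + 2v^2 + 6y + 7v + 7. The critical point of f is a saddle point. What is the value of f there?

79/8

∂f/∂y = -2y + 6 = 0 and ∂f/∂v = 4v + 7 = 0, so (y, v) = (3, -7/4).
The Hessian has f_{yy} = -2, f_{vv} = 4, f_{yv} = 0, giving D = -8 < 0, so the point is a saddle point.
f(3, -7/4) = 79/8.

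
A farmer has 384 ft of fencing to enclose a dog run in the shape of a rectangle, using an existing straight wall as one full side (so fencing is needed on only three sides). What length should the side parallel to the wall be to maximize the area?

192

Let the sides perpendicular to the wall have length x and the parallel side y, so 2x + y = 384 and the area is A = xy = x(384 − 2x).
A'(x) = 384 − 4x = 0 gives x = 96, and A''(x) = −4 < 0 confirms a maximum.
Then y = 384 − 2·96 = 192 and A = 18432.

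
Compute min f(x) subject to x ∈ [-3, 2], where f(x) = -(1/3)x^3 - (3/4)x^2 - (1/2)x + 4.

-8/3

The derivative is -x^2 - (3/2)x - 1/2, which vanishes at x = -1 and x = -1/2.
Candidates: f(-3) = 31/4; f(-1) = 49/12; f(-1/2) = 197/48; f(2) = -8/3.
So the minimum is f(2) = -8/3.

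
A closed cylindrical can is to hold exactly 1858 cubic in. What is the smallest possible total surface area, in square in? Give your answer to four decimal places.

836.6523

With radius r and height h, πr²h = 1858 so h = 1858/(πr²), and S(r) = 2πr² + 2πrh = 2πr² + 2·1858/r.
S'(r) = 4πr − 2·1858/r² = 0 ⇒ r³ = 1858/(2π), so r ≈ 6.6623 and h = 2r ≈ 13.3245.
S''(r) = 4π + 4·1858/r³ > 0, so this is the minimum; S ≈ 836.6523.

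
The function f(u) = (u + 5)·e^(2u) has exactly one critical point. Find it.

-11/2

f'(u) = 1·e^(2u) + (u + 5)·2·e^(2u) = (2u + 11)·e^(2u). Since e^(2u) > 0, the only critical point is u = -11/2.
f''(-11/2) has the same sign as 2 > 0, so this is a local minimum.
f(-11/2) = (-1/2)·e^(-11) ≈ -0.0000.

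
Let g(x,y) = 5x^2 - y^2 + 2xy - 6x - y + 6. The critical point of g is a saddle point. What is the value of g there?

101/24

∂g/∂x = 10x + 2y - 6 = 0 and ∂g/∂y = 2x - 2y - 1 = 0, so (x, y) = (7/12, 1/12).
The Hessian has g_{xx} = 10, g_{yy} = -2, g_{xy} = 2, giving D = -24 < 0, so the point is a saddle point.
g(7/12, 1/12) = 101/24.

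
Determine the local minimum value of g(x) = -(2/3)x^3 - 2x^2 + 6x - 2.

-20

g'(x) = -2x^2 - 4x + 6. Setting g'(x) = 0 gives x ∈ {-3, 1}.
Second-derivative test with g''(x) = -4x - 4: g''(-3) = 8 > 0 ⇒ local minimum; g''(1) = -8 < 0 ⇒ local maximum.
Thus g has its local minimum at x = -3, with value -20.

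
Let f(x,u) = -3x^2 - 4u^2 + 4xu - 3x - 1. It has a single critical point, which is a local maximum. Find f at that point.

∂f/∂x = -6x + 4u - 3 = 0 and ∂f/∂u = 4x - 8u = 0, so (x, u) = (-3/4, -3/8).
The Hessian has f_{xx} = -6, f_{uu} = -8, f_{xu} = 4, giving D = 32 > 0 with f_{xx} < 0, so the point is a local maximum.
f(-3/4, -3/8) = 1/8.

1/8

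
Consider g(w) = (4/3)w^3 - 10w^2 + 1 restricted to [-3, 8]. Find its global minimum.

The derivative is 4w^2 - 20w, which vanishes at w = 0 and w = 5.
Evaluating at the critical points and endpoints: g(-3) = -125, g(0) = 1, g(5) = -247/3, g(8) = 131/3.
So the minimum is g(-3) = -125.

-125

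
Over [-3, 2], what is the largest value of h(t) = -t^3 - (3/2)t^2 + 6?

h'(t) = -3t^2 - 3t, which vanishes at t = -1 and t = 0.
Compare values at every candidate in [-3, 2]: h(-3) = 39/2,  h(-1) = 11/2,  h(0) = 6,  h(2) = -8.
The maximum over the interval is 39/2, attained at t = -3.

39/2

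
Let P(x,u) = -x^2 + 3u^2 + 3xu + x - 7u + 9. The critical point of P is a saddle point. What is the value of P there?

164/21

∂P/∂x = -2x + 3u + 1 = 0 and ∂P/∂u = 3x + 6u - 7 = 0, so (x, u) = (9/7, 11/21).
The Hessian has P_{xx} = -2, P_{uu} = 6, P_{xu} = 3, giving D = -21 < 0, so the point is a saddle point.
P(9/7, 11/21) = 164/21.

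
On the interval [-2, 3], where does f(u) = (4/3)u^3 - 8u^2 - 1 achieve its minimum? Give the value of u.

The derivative is 4u^2 - 16u, whose only zero in [-2, 3] is u = 0.
Compare values at every candidate in [-2, 3]: f(-2) = -131/3; f(0) = -1; f(3) = -37.
Hence the absolute minimum is -131/3 at u = -2.

-2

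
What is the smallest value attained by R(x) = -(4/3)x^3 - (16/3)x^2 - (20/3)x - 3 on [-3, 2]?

Differentiating, R'(x) = -4x^2 - (32/3)x - 20/3; which vanishes at x = -5/3 and x = -1.
Candidates: R(-3) = 5, R(-5/3) = -43/81, R(-1) = -1/3, R(2) = -145/3.
Hence the absolute minimum is -145/3 at x = 2.

-145/3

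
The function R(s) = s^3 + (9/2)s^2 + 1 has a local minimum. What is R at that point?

R'(s) = 3s^2 + 9s. Setting R'(s) = 0 gives s ∈ {-3, 0}.
Second-derivative test with R''(s) = 6s + 9: R''(-3) = -9 < 0 ⇒ local maximum; R''(0) = 9 > 0 ⇒ local minimum.
So the local minimum value is R(0) = 1.

1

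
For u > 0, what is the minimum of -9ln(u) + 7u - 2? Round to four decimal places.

4.7382

g'(u) = -9/u + 7 = 0 gives u = 9/7.
g''(u) = 9/u², which is positive for u > 0, so this is a local minimum.
g(9/7) = -9·ln(9/7) + 9 - 2 ≈ 4.7382.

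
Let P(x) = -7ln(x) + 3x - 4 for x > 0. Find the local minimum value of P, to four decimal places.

-2.9311

P'(x) = -7/x + 3 = 0 gives x = 7/3.
P''(x) = 7/x², which is positive for x > 0, so this is a local minimum.
P(7/3) = -7·ln(7/3) + 7 - 4 ≈ -2.9311.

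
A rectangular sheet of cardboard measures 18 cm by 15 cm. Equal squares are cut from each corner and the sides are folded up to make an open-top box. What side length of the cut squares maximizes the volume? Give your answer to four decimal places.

With cut size x, the volume is V(x) = x(18 − 2x)(15 − 2x) for 0 < x < 7.5.
V'(x) = 12x^2 − 132x + 270. Setting V'(x) = 0 gives x ≈ 2.7161 (the root in (0, 7.5)).
V''(x) = 24x − 132 is negative there, so this is the maximum; V ≈ 326.6007.

2.7161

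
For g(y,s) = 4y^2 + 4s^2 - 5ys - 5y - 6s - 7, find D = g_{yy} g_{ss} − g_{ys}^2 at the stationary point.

∂g/∂y = 8y - 5s - 5 = 0 and ∂g/∂s = -5y + 8s - 6 = 0, so (y, s) = (70/39, 73/39).
The Hessian has g_{yy} = 8, g_{ss} = 8, g_{ys} = -5, giving D = 39 > 0 with g_{yy} > 0, so the point is a local minimum.
D = (8)·(8) − (-5)^2 = 39.

39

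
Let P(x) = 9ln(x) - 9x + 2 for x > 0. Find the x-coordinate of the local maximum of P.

1

P'(x) = 9/x − 9 = 0 gives x = 1.
P''(x) = -9/x², which is negative for x > 0, so this is a local maximum.
P(1) = 9·ln(1) - 9 + 2 ≈ -7.0000.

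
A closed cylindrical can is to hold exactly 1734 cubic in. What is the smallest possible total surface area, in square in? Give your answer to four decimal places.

799.0009

With radius r and height h, πr²h = 1734 so h = 1734/(πr²), and S(r) = 2πr² + 2πrh = 2πr² + 2·1734/r.
S'(r) = 4πr − 2·1734/r² = 0 ⇒ r³ = 1734/(2π), so r ≈ 6.5106 and h = 2r ≈ 13.0213.
S''(r) = 4π + 4·1734/r³ > 0, so this is the minimum; S ≈ 799.0009.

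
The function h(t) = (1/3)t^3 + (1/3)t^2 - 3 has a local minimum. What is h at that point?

-3

Critical points: h'(t) = t^2 + (2/3)t vanishes at t = -2/3, 0.
Second-derivative test with h''(t) = 2t + 2/3: h''(-2/3) = -2/3 < 0 ⇒ local maximum; h''(0) = 2/3 > 0 ⇒ local minimum.
So the local minimum value is h(0) = -3.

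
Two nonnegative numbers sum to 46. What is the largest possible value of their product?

529

With x + y = 46, the product is P(x) = x(46 − x).
P'(x) = 46 − 2x = 0 gives x = 23; P'' = −2 < 0, so this is the maximum.
P = 23·23 = 529.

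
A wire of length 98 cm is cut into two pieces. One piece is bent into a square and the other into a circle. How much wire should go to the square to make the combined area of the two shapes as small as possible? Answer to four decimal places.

Let x be the length used for the square. Square side x/4; circle radius (98−x)/(2π).
A(x) = (x/4)² + π·((98−x)/(2π))² = x²/16 + (98−x)²/(4π) for 0 ≤ x ≤ 98. A'(x) = x/8 − (98−x)/(2π) = 0 gives x = 4·98/(π+4) ≈ 54.8897.
A'' = 1/8 + 1/(2π) > 0, so this gives the minimum combined area; x ≈ 54.8897 cm to the square.

54.8897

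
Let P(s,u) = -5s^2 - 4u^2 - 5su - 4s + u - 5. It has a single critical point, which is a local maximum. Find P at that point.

-186/55

∂P/∂s = -10s - 5u - 4 = 0 and ∂P/∂u = -5s - 8u + 1 = 0, so (s, u) = (-37/55, 6/11).
The Hessian has P_{ss} = -10, P_{uu} = -8, P_{su} = -5, giving D = 55 > 0 with P_{ss} < 0, so the point is a local maximum.
P(-37/55, 6/11) = -186/55.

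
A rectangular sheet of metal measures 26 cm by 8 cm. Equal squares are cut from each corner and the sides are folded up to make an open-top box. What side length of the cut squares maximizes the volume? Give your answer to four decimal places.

With cut size x, the volume is V(x) = x(26 − 2x)(8 − 2x) for 0 < x < 4.
V'(x) = 12x^2 − 136x + 208. Setting V'(x) = 0 gives x ≈ 1.8225 (the root in (0, 4)).
V''(x) = 24x − 136 is negative there, so this is the maximum; V ≈ 177.4314.

1.8225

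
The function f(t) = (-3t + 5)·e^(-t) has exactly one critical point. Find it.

Differentiating with the product rule gives f'(t) = (3t - 8)·e^(-t). Since e^(-t) > 0, the only critical point is t = 8/3.
f''(8/3) has the same sign as 3 > 0, so this is a local minimum.
f(8/3) = (-3)·e^(-8/3) ≈ -0.2085.

8/3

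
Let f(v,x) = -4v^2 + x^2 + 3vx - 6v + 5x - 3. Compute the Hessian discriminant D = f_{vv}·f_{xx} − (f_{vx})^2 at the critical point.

-25

∂f/∂v = -8v + 3x - 6 = 0 and ∂f/∂x = 3v + 2x + 5 = 0, so (v, x) = (-27/25, -22/25).
The Hessian has f_{vv} = -8, f_{xx} = 2, f_{vx} = 3, giving D = -25 < 0, so the point is a saddle point.
D = (-8)·(2) − (3)^2 = -25.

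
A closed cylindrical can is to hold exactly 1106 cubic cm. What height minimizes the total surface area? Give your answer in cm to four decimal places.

11.2087

With radius r and height h, πr²h = 1106 so h = 1106/(πr²), and S(r) = 2πr² + 2πrh = 2πr² + 2·1106/r.
S'(r) = 4πr − 2·1106/r² = 0 ⇒ r³ = 1106/(2π), so r ≈ 5.6043 and h = 2r ≈ 11.2087.
S''(r) = 4π + 4·1106/r³ > 0, so this is the minimum; S ≈ 592.0403.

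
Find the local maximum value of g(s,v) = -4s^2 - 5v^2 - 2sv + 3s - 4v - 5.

-13/4

∂g/∂s = -8s - 2v + 3 = 0 and ∂g/∂v = -2s - 10v - 4 = 0, so (s, v) = (1/2, -1/2).
The Hessian has g_{ss} = -8, g_{vv} = -10, g_{sv} = -2, giving D = 76 > 0 with g_{ss} < 0, so the point is a local maximum.
g(1/2, -1/2) = -13/4.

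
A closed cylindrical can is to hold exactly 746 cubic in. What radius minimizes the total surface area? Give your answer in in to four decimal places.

4.9150

With radius r and height h, πr²h = 746 so h = 746/(πr²), and S(r) = 2πr² + 2πrh = 2πr² + 2·746/r.
S'(r) = 4πr − 2·746/r² = 0 ⇒ r³ = 746/(2π), so r ≈ 4.9150 and h = 2r ≈ 9.8299.
S''(r) = 4π + 4·746/r³ > 0, so this is the minimum; S ≈ 455.3449.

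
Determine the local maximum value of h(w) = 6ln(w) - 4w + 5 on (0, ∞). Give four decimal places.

1.4328

h'(w) = 6/w − 4 = 0 gives w = 3/2.
h''(w) = -6/w², which is negative for w > 0, so this is a local maximum.
h(3/2) = 6·ln(3/2) - 6 + 5 ≈ 1.4328.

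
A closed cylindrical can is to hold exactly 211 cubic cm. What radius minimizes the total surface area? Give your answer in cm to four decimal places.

3.2263

With radius r and height h, πr²h = 211 so h = 211/(πr²), and S(r) = 2πr² + 2πrh = 2πr² + 2·211/r.
S'(r) = 4πr − 2·211/r² = 0 ⇒ r³ = 211/(2π), so r ≈ 3.2263 and h = 2r ≈ 6.4525.
S''(r) = 4π + 4·211/r³ > 0, so this is the minimum; S ≈ 196.2017.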